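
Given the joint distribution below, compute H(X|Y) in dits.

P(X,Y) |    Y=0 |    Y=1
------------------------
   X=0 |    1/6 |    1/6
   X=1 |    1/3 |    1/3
0.2764 dits

Using the chain rule: H(X|Y) = H(X,Y) - H(Y)

First, compute H(X,Y) = 0.5775 dits

Marginal P(Y) = (1/2, 1/2)
H(Y) = 0.3010 dits

H(X|Y) = H(X,Y) - H(Y) = 0.5775 - 0.3010 = 0.2764 dits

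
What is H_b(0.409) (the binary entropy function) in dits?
0.2938 dits

The binary entropy function is:
H(p) = -p log(p) - (1-p) log(1-p)

H(0.409) = -0.409 × log_10(0.409) - 0.591 × log_10(0.591)
H(0.409) = 0.2938 dits

Note: Binary entropy is maximized at p=0.5 (H=1 bit) and minimized at p=0 or p=1 (H=0).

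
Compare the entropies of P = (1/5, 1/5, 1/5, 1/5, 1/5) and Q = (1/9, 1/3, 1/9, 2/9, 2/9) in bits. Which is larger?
P

Computing entropies in bits:
H(P) = 2.3219
H(Q) = 2.1972

Distribution P has higher entropy.

Intuition: The distribution closer to uniform (more spread out) has higher entropy.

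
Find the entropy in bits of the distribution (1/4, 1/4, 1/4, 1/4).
2.0000 bits

Shannon entropy is H(X) = -Σ p(x) log p(x).

For P = (1/4, 1/4, 1/4, 1/4):
H = -1/4 × log_2(1/4) -1/4 × log_2(1/4) -1/4 × log_2(1/4) -1/4 × log_2(1/4)
H = 2.0000 bits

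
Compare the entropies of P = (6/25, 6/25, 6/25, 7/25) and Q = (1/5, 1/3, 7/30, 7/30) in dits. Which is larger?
P

Computing entropies in dits:
H(P) = 0.6010
H(Q) = 0.5938

Distribution P has higher entropy.

Intuition: The distribution closer to uniform (more spread out) has higher entropy.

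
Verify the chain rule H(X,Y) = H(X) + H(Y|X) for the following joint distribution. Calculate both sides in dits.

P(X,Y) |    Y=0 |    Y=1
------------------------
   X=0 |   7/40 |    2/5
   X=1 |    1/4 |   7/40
H(X,Y) = 0.5746, H(X) = 0.2961, H(Y|X) = 0.2785 (all in dits)

Chain rule: H(X,Y) = H(X) + H(Y|X)

Left side — joint entropy directly:
H(X,Y) = -Σ p(x,y) log p(x,y) = 0.5746 dits

Right side — compute H(Y|X) from the conditional distributions:
P(X) = (23/40, 17/40), so H(X) = 0.2961 dits
H(Y|X) = Σ_x P(X=x) · H(Y|X=x):
  P(Y|X=0) = (7/23, 16/23), H(Y|X=0) = 0.2669, weight P(X=0) = 23/40
  P(Y|X=1) = (10/17, 7/17), H(Y|X=1) = 0.2942, weight P(X=1) = 17/40
H(Y|X) = 0.2785 dits

H(X) + H(Y|X) = 0.2961 + 0.2785 = 0.5746 dits

Both sides equal 0.5746 dits. ✓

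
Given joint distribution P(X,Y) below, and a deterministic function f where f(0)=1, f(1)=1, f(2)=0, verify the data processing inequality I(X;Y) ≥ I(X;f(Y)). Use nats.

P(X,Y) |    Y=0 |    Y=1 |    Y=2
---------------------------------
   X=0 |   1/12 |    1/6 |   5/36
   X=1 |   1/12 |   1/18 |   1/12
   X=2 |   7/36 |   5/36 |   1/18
I(X;Y) = 0.0525, I(X;f(Y)) = 0.0309, inequality holds: 0.0525 ≥ 0.0309

Data Processing Inequality: For any Markov chain X → Y → Z, we have I(X;Y) ≥ I(X;Z).

Here Z = f(Y) is a deterministic function of Y, forming X → Y → Z.

Original I(X;Y) = 0.0525 nats

After applying f:
P(X,Z) where Z=f(Y):
- P(X,Z=0) = P(X,Y=2)
- P(X,Z=1) = P(X,Y=0) + P(X,Y=1)

I(X;Z) = I(X;f(Y)) = 0.0309 nats

Verification: 0.0525 ≥ 0.0309 ✓

Information cannot be created by processing; the function f can only lose information about X.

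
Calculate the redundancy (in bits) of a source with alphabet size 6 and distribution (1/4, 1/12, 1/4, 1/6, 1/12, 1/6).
0.1258 bits

Redundancy measures how far a source is from maximum entropy:
R = H_max - H(X)

Maximum entropy for 6 symbols: H_max = log_2(6) = 2.5850 bits
Actual entropy: H(X) = 2.4591 bits
Redundancy: R = 2.5850 - 2.4591 = 0.1258 bits

This redundancy represents potential for compression: the source could be compressed by 0.1258 bits per symbol.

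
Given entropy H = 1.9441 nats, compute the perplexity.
6.9873

Perplexity is e^H (or exp(H) for natural log).

H = 1.9441 nats
Perplexity = e^1.9441 = 6.9873

Interpretation: The model's uncertainty is equivalent to choosing uniformly among 7.0 options.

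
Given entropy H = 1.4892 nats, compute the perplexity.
4.4335

Perplexity is e^H (or exp(H) for natural log).

H = 1.4892 nats
Perplexity = e^1.4892 = 4.4335

Interpretation: The model's uncertainty is equivalent to choosing uniformly among 4.4 options.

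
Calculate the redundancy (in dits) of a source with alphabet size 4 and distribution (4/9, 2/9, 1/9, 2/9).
0.0492 dits

Redundancy measures how far a source is from maximum entropy:
R = H_max - H(X)

Maximum entropy for 4 symbols: H_max = log_10(4) = 0.6021 dits
Actual entropy: H(X) = 0.5529 dits
Redundancy: R = 0.6021 - 0.5529 = 0.0492 dits

This redundancy represents potential for compression: the source could be compressed by 0.0492 dits per symbol.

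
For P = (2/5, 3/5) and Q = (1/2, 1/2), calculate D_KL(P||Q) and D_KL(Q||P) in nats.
D_KL(P||Q) = 0.0201, D_KL(Q||P) = 0.0204

KL divergence is not symmetric: D_KL(P||Q) ≠ D_KL(Q||P) in general.

D_KL(P||Q) = 0.0201 nats
D_KL(Q||P) = 0.0204 nats

No, they are not equal!

This asymmetry is why KL divergence is not a true distance metric.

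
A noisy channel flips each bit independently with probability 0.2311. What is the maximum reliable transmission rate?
0.2201 bits

For a binary symmetric channel (BSC) with error probability p:
Capacity C = 1 - H(p) bits per symbol

where H(p) = -p log₂(p) - (1-p) log₂(1-p) is the binary entropy function.

H(0.2311) = 0.7799 bits
C = 1 - 0.7799 = 0.2201 bits per symbol

This means we can reliably transmit up to 0.2201 bits of information per channel use.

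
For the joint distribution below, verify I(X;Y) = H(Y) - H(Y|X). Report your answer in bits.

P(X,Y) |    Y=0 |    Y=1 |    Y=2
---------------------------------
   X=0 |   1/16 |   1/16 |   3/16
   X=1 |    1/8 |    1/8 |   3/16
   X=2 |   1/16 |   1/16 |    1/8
I(X;Y) = 0.0155 bits

Mutual information has multiple equivalent forms:
- I(X;Y) = H(X) - H(X|Y)
- I(X;Y) = H(Y) - H(Y|X)
- I(X;Y) = H(X) + H(Y) - H(X,Y)

Computing all quantities:
H(X) = 1.5462, H(Y) = 1.5000, H(X,Y) = 3.0306
H(X|Y) = 1.5306, H(Y|X) = 1.4845

Verification:
H(X) - H(X|Y) = 1.5462 - 1.5306 = 0.0155
H(Y) - H(Y|X) = 1.5000 - 1.4845 = 0.0155
H(X) + H(Y) - H(X,Y) = 1.5462 + 1.5000 - 3.0306 = 0.0155

All forms give I(X;Y) = 0.0155 bits. ✓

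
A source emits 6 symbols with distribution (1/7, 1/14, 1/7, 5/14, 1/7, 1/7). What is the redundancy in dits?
0.0537 dits

Redundancy measures how far a source is from maximum entropy:
R = H_max - H(X)

Maximum entropy for 6 symbols: H_max = log_10(6) = 0.7782 dits
Actual entropy: H(X) = 0.7245 dits
Redundancy: R = 0.7782 - 0.7245 = 0.0537 dits

This redundancy represents potential for compression: the source could be compressed by 0.0537 dits per symbol.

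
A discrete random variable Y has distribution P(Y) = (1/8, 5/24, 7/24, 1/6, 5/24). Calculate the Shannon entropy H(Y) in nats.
1.5715 nats

Shannon entropy is H(X) = -Σ p(x) log p(x).

For P = (1/8, 5/24, 7/24, 1/6, 5/24):
H = -1/8 × log_e(1/8) -5/24 × log_e(5/24) -7/24 × log_e(7/24) -1/6 × log_e(1/6) -5/24 × log_e(5/24)
H = 1.5715 nats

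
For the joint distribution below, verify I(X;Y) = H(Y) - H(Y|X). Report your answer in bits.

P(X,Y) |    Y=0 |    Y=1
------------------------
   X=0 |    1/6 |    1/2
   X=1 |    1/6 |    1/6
I(X;Y) = 0.0441 bits

Mutual information has multiple equivalent forms:
- I(X;Y) = H(X) - H(X|Y)
- I(X;Y) = H(Y) - H(Y|X)
- I(X;Y) = H(X) + H(Y) - H(X,Y)

Computing all quantities:
H(X) = 0.9183, H(Y) = 0.9183, H(X,Y) = 1.7925
H(X|Y) = 0.8742, H(Y|X) = 0.8742

Verification:
H(X) - H(X|Y) = 0.9183 - 0.8742 = 0.0441
H(Y) - H(Y|X) = 0.9183 - 0.8742 = 0.0441
H(X) + H(Y) - H(X,Y) = 0.9183 + 0.9183 - 1.7925 = 0.0441

All forms give I(X;Y) = 0.0441 bits. ✓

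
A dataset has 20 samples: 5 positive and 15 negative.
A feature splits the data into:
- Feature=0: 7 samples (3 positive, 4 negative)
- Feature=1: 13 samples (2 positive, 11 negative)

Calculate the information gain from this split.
0.0638 bits

Information Gain = H(Y) - H(Y|Feature)

Before split:
P(positive) = 5/20 = 0.2500
H(Y) = 0.8113 bits

After split:
Feature=0: H = 0.9852 bits (weight = 7/20)
Feature=1: H = 0.6194 bits (weight = 13/20)
H(Y|Feature) = (7/20)×0.9852 + (13/20)×0.6194 = 0.7474 bits

Information Gain = 0.8113 - 0.7474 = 0.0638 bits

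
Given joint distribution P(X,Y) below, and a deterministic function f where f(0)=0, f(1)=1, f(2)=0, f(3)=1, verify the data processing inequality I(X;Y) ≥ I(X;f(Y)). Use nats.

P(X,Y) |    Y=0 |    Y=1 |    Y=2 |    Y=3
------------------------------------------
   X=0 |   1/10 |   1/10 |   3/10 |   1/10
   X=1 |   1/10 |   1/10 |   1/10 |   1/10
I(X;Y) = 0.0322, I(X;f(Y)) = 0.0138, inequality holds: 0.0322 ≥ 0.0138

Data Processing Inequality: For any Markov chain X → Y → Z, we have I(X;Y) ≥ I(X;Z).

Here Z = f(Y) is a deterministic function of Y, forming X → Y → Z.

Original I(X;Y) = 0.0322 nats

After applying f:
P(X,Z) where Z=f(Y):
- P(X,Z=0) = P(X,Y=0) + P(X,Y=2)
- P(X,Z=1) = P(X,Y=1) + P(X,Y=3)

I(X;Z) = I(X;f(Y)) = 0.0138 nats

Verification: 0.0322 ≥ 0.0138 ✓

Information cannot be created by processing; the function f can only lose information about X.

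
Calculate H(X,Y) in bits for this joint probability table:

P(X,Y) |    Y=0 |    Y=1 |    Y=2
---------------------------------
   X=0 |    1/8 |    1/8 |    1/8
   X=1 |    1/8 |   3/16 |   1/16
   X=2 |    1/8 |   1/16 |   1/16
3.0778 bits

Joint entropy is H(X,Y) = -Σ_{x,y} p(x,y) log p(x,y).

Summing over all non-zero entries:
H(X,Y) = -[1/8·log_2(1/8) + 1/8·log_2(1/8) + 1/8·log_2(1/8) + 1/8·log_2(1/8) + 3/16·log_2(3/16) + 1/16·log_2(1/16) + 1/8·log_2(1/8) + 1/16·log_2(1/16) + 1/16·log_2(1/16)]
H(X,Y) = 3.0778 bits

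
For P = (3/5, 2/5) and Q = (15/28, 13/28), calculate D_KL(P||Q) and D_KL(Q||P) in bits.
D_KL(P||Q) = 0.0121, D_KL(Q||P) = 0.0122

KL divergence is not symmetric: D_KL(P||Q) ≠ D_KL(Q||P) in general.

D_KL(P||Q) = 0.0121 bits
D_KL(Q||P) = 0.0122 bits

No, they are not equal!

This asymmetry is why KL divergence is not a true distance metric.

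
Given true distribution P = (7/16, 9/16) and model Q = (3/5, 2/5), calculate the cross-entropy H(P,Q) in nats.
0.7389 nats

Cross-entropy: H(P,Q) = -Σ p(x) log q(x)

Alternatively: H(P,Q) = H(P) + D_KL(P||Q)
H(P) = 0.6853 nats
D_KL(P||Q) = 0.0536 nats

H(P,Q) = 0.6853 + 0.0536 = 0.7389 nats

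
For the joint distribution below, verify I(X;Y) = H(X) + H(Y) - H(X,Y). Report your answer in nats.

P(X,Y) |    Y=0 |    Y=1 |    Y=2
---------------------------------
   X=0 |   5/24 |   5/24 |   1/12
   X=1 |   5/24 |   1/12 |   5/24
I(X;Y) = 0.0553 nats

Mutual information has multiple equivalent forms:
- I(X;Y) = H(X) - H(X|Y)
- I(X;Y) = H(Y) - H(Y|X)
- I(X;Y) = H(X) + H(Y) - H(X,Y)

Computing all quantities:
H(X) = 0.6931, H(Y) = 1.0835, H(X,Y) = 1.7213
H(X|Y) = 0.6378, H(Y|X) = 1.0282

Verification:
H(X) - H(X|Y) = 0.6931 - 0.6378 = 0.0553
H(Y) - H(Y|X) = 1.0835 - 1.0282 = 0.0553
H(X) + H(Y) - H(X,Y) = 0.6931 + 1.0835 - 1.7213 = 0.0553

All forms give I(X;Y) = 0.0553 nats. ✓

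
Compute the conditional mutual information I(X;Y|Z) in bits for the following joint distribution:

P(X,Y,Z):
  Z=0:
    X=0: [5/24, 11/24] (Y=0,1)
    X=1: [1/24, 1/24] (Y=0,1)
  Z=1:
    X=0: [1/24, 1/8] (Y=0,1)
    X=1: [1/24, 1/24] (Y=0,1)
0.0191 bits

Conditional mutual information: I(X;Y|Z) = H(X|Z) + H(Y|Z) - H(X,Y|Z)

H(Z) = 0.8113
H(X,Z) = 1.4183 → H(X|Z) = 0.6070
H(Y,Z) = 1.7296 → H(Y|Z) = 0.9183
H(X,Y,Z) = 2.3175 → H(X,Y|Z) = 1.5063

I(X;Y|Z) = 0.6070 + 0.9183 - 1.5063 = 0.0191 bits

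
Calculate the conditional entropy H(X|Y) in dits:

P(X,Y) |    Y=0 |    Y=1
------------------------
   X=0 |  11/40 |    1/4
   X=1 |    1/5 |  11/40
0.2982 dits

Using the chain rule: H(X|Y) = H(X,Y) - H(Y)

First, compute H(X,Y) = 0.5987 dits

Marginal P(Y) = (19/40, 21/40)
H(Y) = 0.3005 dits

H(X|Y) = H(X,Y) - H(Y) = 0.5987 - 0.3005 = 0.2982 dits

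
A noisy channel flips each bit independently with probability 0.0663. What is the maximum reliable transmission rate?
0.6480 bits

For a binary symmetric channel (BSC) with error probability p:
Capacity C = 1 - H(p) bits per symbol

where H(p) = -p log₂(p) - (1-p) log₂(1-p) is the binary entropy function.

H(0.0663) = 0.3520 bits
C = 1 - 0.3520 = 0.6480 bits per symbol

This means we can reliably transmit up to 0.6480 bits of information per channel use.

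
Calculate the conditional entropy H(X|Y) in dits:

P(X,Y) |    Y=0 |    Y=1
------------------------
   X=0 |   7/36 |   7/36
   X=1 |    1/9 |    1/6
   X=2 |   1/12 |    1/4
0.4625 dits

Using the chain rule: H(X|Y) = H(X,Y) - H(Y)

First, compute H(X,Y) = 0.7527 dits

Marginal P(Y) = (7/18, 11/18)
H(Y) = 0.2902 dits

H(X|Y) = H(X,Y) - H(Y) = 0.7527 - 0.2902 = 0.4625 dits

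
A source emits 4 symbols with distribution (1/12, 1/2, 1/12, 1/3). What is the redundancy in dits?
0.1126 dits

Redundancy measures how far a source is from maximum entropy:
R = H_max - H(X)

Maximum entropy for 4 symbols: H_max = log_10(4) = 0.6021 dits
Actual entropy: H(X) = 0.4894 dits
Redundancy: R = 0.6021 - 0.4894 = 0.1126 dits

This redundancy represents potential for compression: the source could be compressed by 0.1126 dits per symbol.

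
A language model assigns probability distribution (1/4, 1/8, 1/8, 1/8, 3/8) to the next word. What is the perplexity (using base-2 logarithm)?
4.4557

Perplexity is 2^H (or exp(H) for natural log).

First, H = -Σ p log p = 2.1556 bits
Perplexity = 2^2.1556 = 4.4557

Interpretation: The model's uncertainty is equivalent to choosing uniformly among 4.5 options.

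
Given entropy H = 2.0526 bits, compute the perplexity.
4.1485

Perplexity is 2^H (or exp(H) for natural log).

H = 2.0526 bits
Perplexity = 2^2.0526 = 4.1485

Interpretation: The model's uncertainty is equivalent to choosing uniformly among 4.1 options.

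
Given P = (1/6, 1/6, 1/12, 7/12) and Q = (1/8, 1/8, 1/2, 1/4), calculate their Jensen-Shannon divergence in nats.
0.1198 nats

Jensen-Shannon divergence is:
JSD(P||Q) = 0.5 × D_KL(P||M) + 0.5 × D_KL(Q||M)
where M = 0.5 × (P + Q) is the mixture distribution.

M = 0.5 × (1/6, 1/6, 1/12, 7/12) + 0.5 × (1/8, 1/8, 1/2, 1/4) = (0.145833, 0.145833, 7/24, 5/12)

D_KL(P||M) = 0.1364 nats
D_KL(Q||M) = 0.1033 nats

JSD(P||Q) = 0.5 × 0.1364 + 0.5 × 0.1033 = 0.1198 nats

Unlike KL divergence, JSD is symmetric and bounded: 0 ≤ JSD ≤ log(2).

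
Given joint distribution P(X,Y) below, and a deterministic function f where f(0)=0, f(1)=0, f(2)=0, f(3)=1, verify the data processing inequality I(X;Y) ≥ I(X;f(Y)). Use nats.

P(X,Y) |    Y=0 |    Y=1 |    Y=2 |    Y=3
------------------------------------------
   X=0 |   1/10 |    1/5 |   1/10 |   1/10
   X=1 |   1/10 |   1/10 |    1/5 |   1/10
I(X;Y) = 0.0340, I(X;f(Y)) = 0.0000, inequality holds: 0.0340 ≥ 0.0000

Data Processing Inequality: For any Markov chain X → Y → Z, we have I(X;Y) ≥ I(X;Z).

Here Z = f(Y) is a deterministic function of Y, forming X → Y → Z.

Original I(X;Y) = 0.0340 nats

After applying f:
P(X,Z) where Z=f(Y):
- P(X,Z=0) = P(X,Y=0) + P(X,Y=1) + P(X,Y=2)
- P(X,Z=1) = P(X,Y=3)

I(X;Z) = I(X;f(Y)) = 0.0000 nats

Verification: 0.0340 ≥ 0.0000 ✓

Information cannot be created by processing; the function f can only lose information about X.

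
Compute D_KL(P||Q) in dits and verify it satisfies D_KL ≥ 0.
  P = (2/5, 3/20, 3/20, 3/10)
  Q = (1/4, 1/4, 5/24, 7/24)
0.0306 dits

KL divergence satisfies the Gibbs inequality: D_KL(P||Q) ≥ 0 for all distributions P, Q.

D_KL(P||Q) = Σ p(x) log(p(x)/q(x))
Term by term:
  x=0: 2/5 × log_10[(2/5)/(1/4)] = 0.0816
  x=1: 3/20 × log_10[(3/20)/(1/4)] = -0.0333
  x=2: 3/20 × log_10[(3/20)/(5/24)] = -0.0214
  x=3: 3/10 × log_10[(3/10)/(7/24)] = 0.0037
D_KL(P||Q) = 0.0306 dits

D_KL(P||Q) = 0.0306 ≥ 0 ✓

This non-negativity is a fundamental property: relative entropy cannot be negative because it measures how different Q is from P.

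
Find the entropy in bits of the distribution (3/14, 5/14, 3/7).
1.5306 bits

Shannon entropy is H(X) = -Σ p(x) log p(x).

For P = (3/14, 5/14, 3/7):
H = -3/14 × log_2(3/14) -5/14 × log_2(5/14) -3/7 × log_2(3/7)
H = 1.5306 bits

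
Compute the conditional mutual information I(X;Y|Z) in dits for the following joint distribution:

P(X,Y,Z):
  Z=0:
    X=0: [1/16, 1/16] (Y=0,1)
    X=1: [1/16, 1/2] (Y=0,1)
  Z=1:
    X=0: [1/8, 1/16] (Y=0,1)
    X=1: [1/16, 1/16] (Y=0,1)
0.0206 dits

Conditional mutual information: I(X;Y|Z) = H(X|Z) + H(Y|Z) - H(X,Y|Z)

H(Z) = 0.2697
H(X,Z) = 0.5026 → H(X|Z) = 0.2329
H(Y,Z) = 0.5026 → H(Y|Z) = 0.2329
H(X,Y,Z) = 0.7149 → H(X,Y|Z) = 0.4452

I(X;Y|Z) = 0.2329 + 0.2329 - 0.4452 = 0.0206 dits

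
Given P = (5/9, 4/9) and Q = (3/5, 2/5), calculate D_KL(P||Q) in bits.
0.0059 bits

KL divergence: D_KL(P||Q) = Σ p(x) log(p(x)/q(x))

Computing term by term:
  x=0: 5/9 × log_2[(5/9)/(3/5)] = 5/9 × -0.1110 = -0.0617
  x=1: 4/9 × log_2[(4/9)/(2/5)] = 4/9 × 0.1520 = 0.0676

D_KL(P||Q) = 0.0059 bits

Note: KL divergence is always non-negative and equals 0 iff P = Q.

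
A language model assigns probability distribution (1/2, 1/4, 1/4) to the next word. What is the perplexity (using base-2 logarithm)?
2.8284

Perplexity is 2^H (or exp(H) for natural log).

First, H = -Σ p log p = 1.5000 bits
Perplexity = 2^1.5000 = 2.8284

Interpretation: The model's uncertainty is equivalent to choosing uniformly among 2.8 options.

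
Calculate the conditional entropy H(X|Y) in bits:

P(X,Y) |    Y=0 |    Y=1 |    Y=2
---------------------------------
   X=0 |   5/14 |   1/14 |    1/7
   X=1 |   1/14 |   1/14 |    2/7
0.8150 bits

Using the chain rule: H(X|Y) = H(X,Y) - H(Y)

First, compute H(X,Y) = 2.2638 bits

Marginal P(Y) = (3/7, 1/7, 3/7)
H(Y) = 1.4488 bits

H(X|Y) = H(X,Y) - H(Y) = 2.2638 - 1.4488 = 0.8150 bits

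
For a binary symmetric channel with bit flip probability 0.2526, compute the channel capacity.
0.1846 bits

For a binary symmetric channel (BSC) with error probability p:
Capacity C = 1 - H(p) bits per symbol

where H(p) = -p log₂(p) - (1-p) log₂(1-p) is the binary entropy function.

H(0.2526) = 0.8154 bits
C = 1 - 0.8154 = 0.1846 bits per symbol

This means we can reliably transmit up to 0.1846 bits of information per channel use.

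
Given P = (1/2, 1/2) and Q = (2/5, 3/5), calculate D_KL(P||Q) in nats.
0.0204 nats

KL divergence: D_KL(P||Q) = Σ p(x) log(p(x)/q(x))

Computing term by term:
  x=0: 1/2 × log_e[(1/2)/(2/5)] = 1/2 × 0.2231 = 0.1116
  x=1: 1/2 × log_e[(1/2)/(3/5)] = 1/2 × -0.1823 = -0.0912

D_KL(P||Q) = 0.0204 nats

Note: KL divergence is always non-negative and equals 0 iff P = Q.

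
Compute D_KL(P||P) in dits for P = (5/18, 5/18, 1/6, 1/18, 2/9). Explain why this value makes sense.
0.0000 dits

KL divergence satisfies the Gibbs inequality: D_KL(P||Q) ≥ 0 for all distributions P, Q.

D_KL(P||Q) = Σ p(x) log(p(x)/q(x))
Each term is p(x) × log_10(p(x)/p(x)) = p(x) × log_10(1) = 0, so the sum is 0.
D_KL(P||Q) = 0.0000 dits

When P = Q, the KL divergence is exactly 0, as there is no 'divergence' between identical distributions.

This non-negativity is a fundamental property: relative entropy cannot be negative because it measures how different Q is from P.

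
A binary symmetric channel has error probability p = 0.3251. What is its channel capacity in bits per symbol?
0.0902 bits

For a binary symmetric channel (BSC) with error probability p:
Capacity C = 1 - H(p) bits per symbol

where H(p) = -p log₂(p) - (1-p) log₂(1-p) is the binary entropy function.

H(0.3251) = 0.9098 bits
C = 1 - 0.9098 = 0.0902 bits per symbol

This means we can reliably transmit up to 0.0902 bits of information per channel use.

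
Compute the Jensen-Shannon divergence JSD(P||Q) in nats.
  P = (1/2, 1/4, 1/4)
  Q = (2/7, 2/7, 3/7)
0.0273 nats

Jensen-Shannon divergence is:
JSD(P||Q) = 0.5 × D_KL(P||M) + 0.5 × D_KL(Q||M)
where M = 0.5 × (P + Q) is the mixture distribution.

M = 0.5 × (1/2, 1/4, 1/4) + 0.5 × (2/7, 2/7, 3/7) = (11/28, 0.267857, 0.339286)

D_KL(P||M) = 0.0270 nats
D_KL(Q||M) = 0.0276 nats

JSD(P||Q) = 0.5 × 0.0270 + 0.5 × 0.0276 = 0.0273 nats

Unlike KL divergence, JSD is symmetric and bounded: 0 ≤ JSD ≤ log(2).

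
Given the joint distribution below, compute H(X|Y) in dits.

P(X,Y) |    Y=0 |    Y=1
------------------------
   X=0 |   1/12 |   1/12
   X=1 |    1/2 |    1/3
0.1944 dits

Using the chain rule: H(X|Y) = H(X,Y) - H(Y)

First, compute H(X,Y) = 0.4894 dits

Marginal P(Y) = (7/12, 5/12)
H(Y) = 0.2950 dits

H(X|Y) = H(X,Y) - H(Y) = 0.4894 - 0.2950 = 0.1944 dits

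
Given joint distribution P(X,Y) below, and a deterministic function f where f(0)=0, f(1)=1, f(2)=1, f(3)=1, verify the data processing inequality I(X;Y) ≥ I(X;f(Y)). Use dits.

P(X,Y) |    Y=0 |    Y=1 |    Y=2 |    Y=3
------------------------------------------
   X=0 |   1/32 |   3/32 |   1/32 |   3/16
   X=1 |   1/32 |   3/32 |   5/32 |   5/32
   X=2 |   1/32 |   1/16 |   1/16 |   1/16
I(X;Y) = 0.0223, I(X;f(Y)) = 0.0018, inequality holds: 0.0223 ≥ 0.0018

Data Processing Inequality: For any Markov chain X → Y → Z, we have I(X;Y) ≥ I(X;Z).

Here Z = f(Y) is a deterministic function of Y, forming X → Y → Z.

Original I(X;Y) = 0.0223 dits

After applying f:
P(X,Z) where Z=f(Y):
- P(X,Z=0) = P(X,Y=0)
- P(X,Z=1) = P(X,Y=1) + P(X,Y=2) + P(X,Y=3)

I(X;Z) = I(X;f(Y)) = 0.0018 dits

Verification: 0.0223 ≥ 0.0018 ✓

Information cannot be created by processing; the function f can only lose information about X.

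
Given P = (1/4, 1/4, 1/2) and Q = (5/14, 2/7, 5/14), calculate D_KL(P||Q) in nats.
0.0457 nats

KL divergence: D_KL(P||Q) = Σ p(x) log(p(x)/q(x))

Computing term by term:
  x=0: 1/4 × log_e[(1/4)/(5/14)] = 1/4 × -0.3567 = -0.0892
  x=1: 1/4 × log_e[(1/4)/(2/7)] = 1/4 × -0.1335 = -0.0334
  x=2: 1/2 × log_e[(1/2)/(5/14)] = 1/2 × 0.3365 = 0.1682

D_KL(P||Q) = 0.0457 nats

Note: KL divergence is always non-negative and equals 0 iff P = Q.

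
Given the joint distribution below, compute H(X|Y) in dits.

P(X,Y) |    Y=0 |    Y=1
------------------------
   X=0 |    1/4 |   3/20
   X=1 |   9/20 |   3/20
0.2884 dits

Using the chain rule: H(X|Y) = H(X,Y) - H(Y)

First, compute H(X,Y) = 0.5537 dits

Marginal P(Y) = (7/10, 3/10)
H(Y) = 0.2653 dits

H(X|Y) = H(X,Y) - H(Y) = 0.5537 - 0.2653 = 0.2884 dits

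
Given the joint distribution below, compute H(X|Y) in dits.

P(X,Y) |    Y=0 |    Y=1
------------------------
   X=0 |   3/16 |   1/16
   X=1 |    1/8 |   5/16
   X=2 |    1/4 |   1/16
0.4105 dits

Using the chain rule: H(X|Y) = H(X,Y) - H(Y)

First, compute H(X,Y) = 0.7081 dits

Marginal P(Y) = (9/16, 7/16)
H(Y) = 0.2976 dits

H(X|Y) = H(X,Y) - H(Y) = 0.7081 - 0.2976 = 0.4105 dits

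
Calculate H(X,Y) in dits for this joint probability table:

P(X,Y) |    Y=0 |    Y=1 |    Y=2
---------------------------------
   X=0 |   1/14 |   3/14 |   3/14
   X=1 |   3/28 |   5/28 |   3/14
0.7495 dits

Joint entropy is H(X,Y) = -Σ_{x,y} p(x,y) log p(x,y).

Summing over all non-zero entries:
H(X,Y) = -[1/14·log_10(1/14) + 3/14·log_10(3/14) + 3/14·log_10(3/14) + 3/28·log_10(3/28) + 5/28·log_10(5/28) + 3/14·log_10(3/14)]
H(X,Y) = 0.7495 dits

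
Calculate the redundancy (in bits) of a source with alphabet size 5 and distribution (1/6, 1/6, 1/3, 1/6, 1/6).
0.0703 bits

Redundancy measures how far a source is from maximum entropy:
R = H_max - H(X)

Maximum entropy for 5 symbols: H_max = log_2(5) = 2.3219 bits
Actual entropy: H(X) = 2.2516 bits
Redundancy: R = 2.3219 - 2.2516 = 0.0703 bits

This redundancy represents potential for compression: the source could be compressed by 0.0703 bits per symbol.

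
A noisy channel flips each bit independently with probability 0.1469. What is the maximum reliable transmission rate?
0.3980 bits

For a binary symmetric channel (BSC) with error probability p:
Capacity C = 1 - H(p) bits per symbol

where H(p) = -p log₂(p) - (1-p) log₂(1-p) is the binary entropy function.

H(0.1469) = 0.6020 bits
C = 1 - 0.6020 = 0.3980 bits per symbol

This means we can reliably transmit up to 0.3980 bits of information per channel use.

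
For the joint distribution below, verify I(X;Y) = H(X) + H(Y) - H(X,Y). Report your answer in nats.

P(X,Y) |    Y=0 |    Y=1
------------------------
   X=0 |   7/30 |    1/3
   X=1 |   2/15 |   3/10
I(X;Y) = 0.0058 nats

Mutual information has multiple equivalent forms:
- I(X;Y) = H(X) - H(X|Y)
- I(X;Y) = H(Y) - H(Y|X)
- I(X;Y) = H(X) + H(Y) - H(X,Y)

Computing all quantities:
H(X) = 0.6842, H(Y) = 0.6572, H(X,Y) = 1.3356
H(X|Y) = 0.6785, H(Y|X) = 0.6514

Verification:
H(X) - H(X|Y) = 0.6842 - 0.6785 = 0.0058
H(Y) - H(Y|X) = 0.6572 - 0.6514 = 0.0058
H(X) + H(Y) - H(X,Y) = 0.6842 + 0.6572 - 1.3356 = 0.0058

All forms give I(X;Y) = 0.0058 nats. ✓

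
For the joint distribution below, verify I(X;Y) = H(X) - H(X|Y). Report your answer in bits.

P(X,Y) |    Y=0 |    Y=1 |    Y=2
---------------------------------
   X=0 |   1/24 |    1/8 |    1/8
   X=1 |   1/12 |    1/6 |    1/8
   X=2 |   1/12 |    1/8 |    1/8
I(X;Y) = 0.0114 bits

Mutual information has multiple equivalent forms:
- I(X;Y) = H(X) - H(X|Y)
- I(X;Y) = H(Y) - H(Y|X)
- I(X;Y) = H(X) + H(Y) - H(X,Y)

Computing all quantities:
H(X) = 1.5774, H(Y) = 1.5284, H(X,Y) = 3.0944
H(X|Y) = 1.5660, H(Y|X) = 1.5169

Verification:
H(X) - H(X|Y) = 1.5774 - 1.5660 = 0.0114
H(Y) - H(Y|X) = 1.5284 - 1.5169 = 0.0114
H(X) + H(Y) - H(X,Y) = 1.5774 + 1.5284 - 3.0944 = 0.0114

All forms give I(X;Y) = 0.0114 bits. ✓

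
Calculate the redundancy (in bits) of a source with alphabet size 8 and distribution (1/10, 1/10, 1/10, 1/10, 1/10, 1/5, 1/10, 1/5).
0.0781 bits

Redundancy measures how far a source is from maximum entropy:
R = H_max - H(X)

Maximum entropy for 8 symbols: H_max = log_2(8) = 3.0000 bits
Actual entropy: H(X) = 2.9219 bits
Redundancy: R = 3.0000 - 2.9219 = 0.0781 bits

This redundancy represents potential for compression: the source could be compressed by 0.0781 bits per symbol.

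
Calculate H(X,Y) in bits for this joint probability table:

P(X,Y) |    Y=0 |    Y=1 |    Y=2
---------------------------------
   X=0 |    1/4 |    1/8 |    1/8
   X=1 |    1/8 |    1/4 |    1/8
2.5000 bits

Joint entropy is H(X,Y) = -Σ_{x,y} p(x,y) log p(x,y).

Summing over all non-zero entries:
H(X,Y) = -[1/4·log_2(1/4) + 1/8·log_2(1/8) + 1/8·log_2(1/8) + 1/8·log_2(1/8) + 1/4·log_2(1/4) + 1/8·log_2(1/8)]
H(X,Y) = 2.5000 bits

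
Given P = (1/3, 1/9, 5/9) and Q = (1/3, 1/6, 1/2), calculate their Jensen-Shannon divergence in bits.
0.0051 bits

Jensen-Shannon divergence is:
JSD(P||Q) = 0.5 × D_KL(P||M) + 0.5 × D_KL(Q||M)
where M = 0.5 × (P + Q) is the mixture distribution.

M = 0.5 × (1/3, 1/9, 5/9) + 0.5 × (1/3, 1/6, 1/2) = (1/3, 5/36, 19/36)

D_KL(P||M) = 0.0053 bits
D_KL(Q||M) = 0.0048 bits

JSD(P||Q) = 0.5 × 0.0053 + 0.5 × 0.0048 = 0.0051 bits

Unlike KL divergence, JSD is symmetric and bounded: 0 ≤ JSD ≤ log(2).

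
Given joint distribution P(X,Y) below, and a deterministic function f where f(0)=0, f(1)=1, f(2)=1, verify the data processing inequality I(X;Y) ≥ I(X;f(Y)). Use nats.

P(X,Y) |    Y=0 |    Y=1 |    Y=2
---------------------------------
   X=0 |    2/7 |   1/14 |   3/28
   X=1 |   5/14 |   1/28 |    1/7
I(X;Y) = 0.0101, I(X;f(Y)) = 0.0014, inequality holds: 0.0101 ≥ 0.0014

Data Processing Inequality: For any Markov chain X → Y → Z, we have I(X;Y) ≥ I(X;Z).

Here Z = f(Y) is a deterministic function of Y, forming X → Y → Z.

Original I(X;Y) = 0.0101 nats

After applying f:
P(X,Z) where Z=f(Y):
- P(X,Z=0) = P(X,Y=0)
- P(X,Z=1) = P(X,Y=1) + P(X,Y=2)

I(X;Z) = I(X;f(Y)) = 0.0014 nats

Verification: 0.0101 ≥ 0.0014 ✓

Information cannot be created by processing; the function f can only lose information about X.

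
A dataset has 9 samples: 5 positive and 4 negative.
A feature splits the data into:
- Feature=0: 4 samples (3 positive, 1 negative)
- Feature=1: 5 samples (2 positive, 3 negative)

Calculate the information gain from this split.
0.0911 bits

Information Gain = H(Y) - H(Y|Feature)

Before split:
P(positive) = 5/9 = 0.5556
H(Y) = 0.9911 bits

After split:
Feature=0: H = 0.8113 bits (weight = 4/9)
Feature=1: H = 0.9710 bits (weight = 5/9)
H(Y|Feature) = (4/9)×0.8113 + (5/9)×0.9710 = 0.9000 bits

Information Gain = 0.9911 - 0.9000 = 0.0911 bits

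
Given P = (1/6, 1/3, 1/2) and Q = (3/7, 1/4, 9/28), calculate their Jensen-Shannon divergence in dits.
0.0185 dits

Jensen-Shannon divergence is:
JSD(P||Q) = 0.5 × D_KL(P||M) + 0.5 × D_KL(Q||M)
where M = 0.5 × (P + Q) is the mixture distribution.

M = 0.5 × (1/6, 1/3, 1/2) + 0.5 × (3/7, 1/4, 9/28) = (0.297619, 7/24, 0.410714)

D_KL(P||M) = 0.0201 dits
D_KL(Q||M) = 0.0169 dits

JSD(P||Q) = 0.5 × 0.0201 + 0.5 × 0.0169 = 0.0185 dits

Unlike KL divergence, JSD is symmetric and bounded: 0 ≤ JSD ≤ log(2).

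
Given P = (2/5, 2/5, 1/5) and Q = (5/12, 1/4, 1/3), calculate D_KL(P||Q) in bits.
0.1003 bits

KL divergence: D_KL(P||Q) = Σ p(x) log(p(x)/q(x))

Computing term by term:
  x=0: 2/5 × log_2[(2/5)/(5/12)] = 2/5 × -0.0589 = -0.0236
  x=1: 2/5 × log_2[(2/5)/(1/4)] = 2/5 × 0.6781 = 0.2712
  x=2: 1/5 × log_2[(1/5)/(1/3)] = 1/5 × -0.7370 = -0.1474

D_KL(P||Q) = 0.1003 bits

Note: KL divergence is always non-negative and equals 0 iff P = Q.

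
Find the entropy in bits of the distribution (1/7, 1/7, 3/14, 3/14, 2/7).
2.2709 bits

Shannon entropy is H(X) = -Σ p(x) log p(x).

For P = (1/7, 1/7, 3/14, 3/14, 2/7):
H = -1/7 × log_2(1/7) -1/7 × log_2(1/7) -3/14 × log_2(3/14) -3/14 × log_2(3/14) -2/7 × log_2(2/7)
H = 2.2709 bits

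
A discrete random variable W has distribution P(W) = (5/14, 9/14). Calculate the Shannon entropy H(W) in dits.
0.2831 dits

Shannon entropy is H(X) = -Σ p(x) log p(x).

For P = (5/14, 9/14):
H = -5/14 × log_10(5/14) -9/14 × log_10(9/14)
H = 0.2831 dits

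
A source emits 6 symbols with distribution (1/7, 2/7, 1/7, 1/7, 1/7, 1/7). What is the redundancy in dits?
0.0191 dits

Redundancy measures how far a source is from maximum entropy:
R = H_max - H(X)

Maximum entropy for 6 symbols: H_max = log_10(6) = 0.7782 dits
Actual entropy: H(X) = 0.7591 dits
Redundancy: R = 0.7782 - 0.7591 = 0.0191 dits

This redundancy represents potential for compression: the source could be compressed by 0.0191 dits per symbol.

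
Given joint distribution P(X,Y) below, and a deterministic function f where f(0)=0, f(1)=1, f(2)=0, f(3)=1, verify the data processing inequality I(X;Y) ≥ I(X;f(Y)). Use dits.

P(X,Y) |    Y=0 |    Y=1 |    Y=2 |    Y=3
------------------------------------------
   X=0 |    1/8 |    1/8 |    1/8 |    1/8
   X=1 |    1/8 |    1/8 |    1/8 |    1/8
I(X;Y) = 0.0000, I(X;f(Y)) = 0.0000, inequality holds: 0.0000 ≥ 0.0000

Data Processing Inequality: For any Markov chain X → Y → Z, we have I(X;Y) ≥ I(X;Z).

Here Z = f(Y) is a deterministic function of Y, forming X → Y → Z.

Original I(X;Y) = 0.0000 dits

After applying f:
P(X,Z) where Z=f(Y):
- P(X,Z=0) = P(X,Y=0) + P(X,Y=2)
- P(X,Z=1) = P(X,Y=1) + P(X,Y=3)

I(X;Z) = I(X;f(Y)) = 0.0000 dits

Verification: 0.0000 ≥ 0.0000 ✓

Information cannot be created by processing; the function f can only lose information about X.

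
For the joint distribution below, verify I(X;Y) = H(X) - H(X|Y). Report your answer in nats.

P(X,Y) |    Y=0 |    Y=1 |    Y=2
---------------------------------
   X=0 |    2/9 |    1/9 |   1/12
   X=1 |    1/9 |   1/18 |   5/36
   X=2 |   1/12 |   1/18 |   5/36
I(X;Y) = 0.0435 nats

Mutual information has multiple equivalent forms:
- I(X;Y) = H(X) - H(X|Y)
- I(X;Y) = H(Y) - H(Y|X)
- I(X;Y) = H(X) + H(Y) - H(X,Y)

Computing all quantities:
H(X) = 1.0829, H(Y) = 1.0668, H(X,Y) = 2.1062
H(X|Y) = 1.0393, H(Y|X) = 1.0233

Verification:
H(X) - H(X|Y) = 1.0829 - 1.0393 = 0.0435
H(Y) - H(Y|X) = 1.0668 - 1.0233 = 0.0435
H(X) + H(Y) - H(X,Y) = 1.0829 + 1.0668 - 2.1062 = 0.0435

All forms give I(X;Y) = 0.0435 nats. ✓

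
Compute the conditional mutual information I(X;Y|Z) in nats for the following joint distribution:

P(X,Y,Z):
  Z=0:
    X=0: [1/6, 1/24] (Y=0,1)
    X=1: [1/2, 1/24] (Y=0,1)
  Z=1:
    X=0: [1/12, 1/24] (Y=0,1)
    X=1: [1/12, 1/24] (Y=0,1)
0.0105 nats

Conditional mutual information: I(X;Y|Z) = H(X|Z) + H(Y|Z) - H(X,Y|Z)

H(Z) = 0.5623
H(X,Z) = 1.1788 → H(X|Z) = 0.6164
H(Y,Z) = 0.9831 → H(Y|Z) = 0.4208
H(X,Y,Z) = 1.5890 → H(X,Y|Z) = 1.0267

I(X;Y|Z) = 0.6164 + 0.4208 - 1.0267 = 0.0105 nats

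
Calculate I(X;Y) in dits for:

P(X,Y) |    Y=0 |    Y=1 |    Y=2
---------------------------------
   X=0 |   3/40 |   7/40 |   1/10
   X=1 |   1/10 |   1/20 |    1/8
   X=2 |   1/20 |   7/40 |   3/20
0.0223 dits

Mutual information: I(X;Y) = H(X) + H(Y) - H(X,Y)

Marginals:
P(X) = (7/20, 11/40, 3/8), H(X) = 0.4735 dits
P(Y) = (9/40, 2/5, 3/8), H(Y) = 0.4647 dits

Joint entropy: H(X,Y) = 0.9159 dits

I(X;Y) = 0.4735 + 0.4647 - 0.9159 = 0.0223 dits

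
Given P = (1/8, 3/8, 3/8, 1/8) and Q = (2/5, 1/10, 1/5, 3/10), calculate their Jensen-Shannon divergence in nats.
0.1124 nats

Jensen-Shannon divergence is:
JSD(P||Q) = 0.5 × D_KL(P||M) + 0.5 × D_KL(Q||M)
where M = 0.5 × (P + Q) is the mixture distribution.

M = 0.5 × (1/8, 3/8, 3/8, 1/8) + 0.5 × (2/5, 1/10, 1/5, 3/10) = (0.2625, 0.2375, 0.2875, 0.2125)

D_KL(P||M) = 0.1119 nats
D_KL(Q||M) = 0.1129 nats

JSD(P||Q) = 0.5 × 0.1119 + 0.5 × 0.1129 = 0.1124 nats

Unlike KL divergence, JSD is symmetric and bounded: 0 ≤ JSD ≤ log(2).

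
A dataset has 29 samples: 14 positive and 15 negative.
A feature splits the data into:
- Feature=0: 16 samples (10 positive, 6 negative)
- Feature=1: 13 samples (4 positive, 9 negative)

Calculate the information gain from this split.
0.0734 bits

Information Gain = H(Y) - H(Y|Feature)

Before split:
P(positive) = 14/29 = 0.4828
H(Y) = 0.9991 bits

After split:
Feature=0: H = 0.9544 bits (weight = 16/29)
Feature=1: H = 0.8905 bits (weight = 13/29)
H(Y|Feature) = (16/29)×0.9544 + (13/29)×0.8905 = 0.9258 bits

Information Gain = 0.9991 - 0.9258 = 0.0734 bits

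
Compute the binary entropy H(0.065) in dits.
0.1045 dits

The binary entropy function is:
H(p) = -p log(p) - (1-p) log(1-p)

H(0.065) = -0.065 × log_10(0.065) - 0.935 × log_10(0.935)
H(0.065) = 0.1045 dits

Note: Binary entropy is maximized at p=0.5 (H=1 bit) and minimized at p=0 or p=1 (H=0).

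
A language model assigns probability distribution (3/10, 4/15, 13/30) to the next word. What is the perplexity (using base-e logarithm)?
2.9330

Perplexity is e^H (or exp(H) for natural log).

First, H = -Σ p log p = 1.0760 nats
Perplexity = e^1.0760 = 2.9330

Interpretation: The model's uncertainty is equivalent to choosing uniformly among 2.9 options.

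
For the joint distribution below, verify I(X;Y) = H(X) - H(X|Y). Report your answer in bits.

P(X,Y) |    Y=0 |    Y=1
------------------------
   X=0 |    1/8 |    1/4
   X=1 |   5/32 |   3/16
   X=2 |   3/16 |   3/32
I(X;Y) = 0.0529 bits

Mutual information has multiple equivalent forms:
- I(X;Y) = H(X) - H(X|Y)
- I(X;Y) = H(Y) - H(Y|X)
- I(X;Y) = H(X) + H(Y) - H(X,Y)

Computing all quantities:
H(X) = 1.5749, H(Y) = 0.9972, H(X,Y) = 2.5192
H(X|Y) = 1.5221, H(Y|X) = 0.9443

Verification:
H(X) - H(X|Y) = 1.5749 - 1.5221 = 0.0529
H(Y) - H(Y|X) = 0.9972 - 0.9443 = 0.0529
H(X) + H(Y) - H(X,Y) = 1.5749 + 0.9972 - 2.5192 = 0.0529

All forms give I(X;Y) = 0.0529 bits. ✓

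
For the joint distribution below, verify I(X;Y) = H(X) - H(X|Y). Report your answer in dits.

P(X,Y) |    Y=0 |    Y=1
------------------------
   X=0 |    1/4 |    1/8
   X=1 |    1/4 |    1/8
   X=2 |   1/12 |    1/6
I(X;Y) = 0.0185 dits

Mutual information has multiple equivalent forms:
- I(X;Y) = H(X) - H(X|Y)
- I(X;Y) = H(Y) - H(Y|X)
- I(X;Y) = H(X) + H(Y) - H(X,Y)

Computing all quantities:
H(X) = 0.4700, H(Y) = 0.2950, H(X,Y) = 0.7464
H(X|Y) = 0.4515, H(Y|X) = 0.2764

Verification:
H(X) - H(X|Y) = 0.4700 - 0.4515 = 0.0185
H(Y) - H(Y|X) = 0.2950 - 0.2764 = 0.0185
H(X) + H(Y) - H(X,Y) = 0.4700 + 0.2950 - 0.7464 = 0.0185

All forms give I(X;Y) = 0.0185 dits. ✓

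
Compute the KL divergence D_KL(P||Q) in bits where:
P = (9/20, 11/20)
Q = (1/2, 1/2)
0.0072 bits

KL divergence: D_KL(P||Q) = Σ p(x) log(p(x)/q(x))

Computing term by term:
  x=0: 9/20 × log_2[(9/20)/(1/2)] = 9/20 × -0.1520 = -0.0684
  x=1: 11/20 × log_2[(11/20)/(1/2)] = 11/20 × 0.1375 = 0.0756

D_KL(P||Q) = 0.0072 bits

Note: KL divergence is always non-negative and equals 0 iff P = Q.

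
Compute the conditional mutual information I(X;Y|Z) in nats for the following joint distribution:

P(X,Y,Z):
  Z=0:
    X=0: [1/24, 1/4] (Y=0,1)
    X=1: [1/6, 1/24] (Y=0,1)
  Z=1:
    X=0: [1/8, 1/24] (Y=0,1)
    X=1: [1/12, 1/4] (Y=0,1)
0.1742 nats

Conditional mutual information: I(X;Y|Z) = H(X|Z) + H(Y|Z) - H(X,Y|Z)

H(Z) = 0.6931
H(X,Z) = 1.3510 → H(X|Z) = 0.6579
H(Y,Z) = 1.3723 → H(Y|Z) = 0.6792
H(X,Y,Z) = 1.8560 → H(X,Y|Z) = 1.1629

I(X;Y|Z) = 0.6579 + 0.6792 - 1.1629 = 0.1742 nats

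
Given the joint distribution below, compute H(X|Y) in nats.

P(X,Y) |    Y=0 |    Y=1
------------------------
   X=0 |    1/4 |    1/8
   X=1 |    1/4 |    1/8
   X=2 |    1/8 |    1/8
1.0713 nats

Using the chain rule: H(X|Y) = H(X,Y) - H(Y)

First, compute H(X,Y) = 1.7329 nats

Marginal P(Y) = (5/8, 3/8)
H(Y) = 0.6616 nats

H(X|Y) = H(X,Y) - H(Y) = 1.7329 - 0.6616 = 1.0713 nats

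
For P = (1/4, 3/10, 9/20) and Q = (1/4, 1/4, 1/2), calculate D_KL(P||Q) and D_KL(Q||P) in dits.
D_KL(P||Q) = 0.0032, D_KL(Q||P) = 0.0031

KL divergence is not symmetric: D_KL(P||Q) ≠ D_KL(Q||P) in general.

D_KL(P||Q) = 0.0032 dits
D_KL(Q||P) = 0.0031 dits

No, they are not equal!

This asymmetry is why KL divergence is not a true distance metric.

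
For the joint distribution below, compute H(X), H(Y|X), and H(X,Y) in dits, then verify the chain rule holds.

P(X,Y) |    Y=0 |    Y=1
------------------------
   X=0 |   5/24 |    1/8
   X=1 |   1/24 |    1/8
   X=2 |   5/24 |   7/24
H(X,Y) = 0.7232, H(X) = 0.4392, H(Y|X) = 0.2840 (all in dits)

Chain rule: H(X,Y) = H(X) + H(Y|X)

Left side — joint entropy directly:
H(X,Y) = -Σ p(x,y) log p(x,y) = 0.7232 dits

Right side — compute H(Y|X) from the conditional distributions:
P(X) = (1/3, 1/6, 1/2), so H(X) = 0.4392 dits
H(Y|X) = Σ_x P(X=x) · H(Y|X=x):
  P(Y|X=0) = (5/8, 3/8), H(Y|X=0) = 0.2873, weight P(X=0) = 1/3
  P(Y|X=1) = (1/4, 3/4), H(Y|X=1) = 0.2442, weight P(X=1) = 1/6
  P(Y|X=2) = (5/12, 7/12), H(Y|X=2) = 0.2950, weight P(X=2) = 1/2
H(Y|X) = 0.2840 dits

H(X) + H(Y|X) = 0.4392 + 0.2840 = 0.7232 dits

Both sides equal 0.7232 dits. ✓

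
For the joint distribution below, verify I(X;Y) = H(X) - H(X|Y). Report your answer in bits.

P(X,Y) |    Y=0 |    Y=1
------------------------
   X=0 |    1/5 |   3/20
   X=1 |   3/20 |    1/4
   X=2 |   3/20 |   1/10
I(X;Y) = 0.0307 bits

Mutual information has multiple equivalent forms:
- I(X;Y) = H(X) - H(X|Y)
- I(X;Y) = H(Y) - H(Y|X)
- I(X;Y) = H(X) + H(Y) - H(X,Y)

Computing all quantities:
H(X) = 1.5589, H(Y) = 1.0000, H(X,Y) = 2.5282
H(X|Y) = 1.5282, H(Y|X) = 0.9693

Verification:
H(X) - H(X|Y) = 1.5589 - 1.5282 = 0.0307
H(Y) - H(Y|X) = 1.0000 - 0.9693 = 0.0307
H(X) + H(Y) - H(X,Y) = 1.5589 + 1.0000 - 2.5282 = 0.0307

All forms give I(X;Y) = 0.0307 bits. ✓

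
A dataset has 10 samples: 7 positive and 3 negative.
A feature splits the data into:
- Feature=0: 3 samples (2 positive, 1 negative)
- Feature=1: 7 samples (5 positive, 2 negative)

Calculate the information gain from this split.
0.0016 bits

Information Gain = H(Y) - H(Y|Feature)

Before split:
P(positive) = 7/10 = 0.7000
H(Y) = 0.8813 bits

After split:
Feature=0: H = 0.9183 bits (weight = 3/10)
Feature=1: H = 0.8631 bits (weight = 7/10)
H(Y|Feature) = (3/10)×0.9183 + (7/10)×0.8631 = 0.8797 bits

Information Gain = 0.8813 - 0.8797 = 0.0016 bits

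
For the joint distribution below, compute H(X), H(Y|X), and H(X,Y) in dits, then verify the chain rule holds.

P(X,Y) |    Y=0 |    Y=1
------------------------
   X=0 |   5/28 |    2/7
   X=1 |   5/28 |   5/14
H(X,Y) = 0.5824, H(X) = 0.2999, H(Y|X) = 0.2824 (all in dits)

Chain rule: H(X,Y) = H(X) + H(Y|X)

Left side — joint entropy directly:
H(X,Y) = -Σ p(x,y) log p(x,y) = 0.5824 dits

Right side — compute H(Y|X) from the conditional distributions:
P(X) = (13/28, 15/28), so H(X) = 0.2999 dits
H(Y|X) = Σ_x P(X=x) · H(Y|X=x):
  P(Y|X=0) = (5/13, 8/13), H(Y|X=0) = 0.2894, weight P(X=0) = 13/28
  P(Y|X=1) = (1/3, 2/3), H(Y|X=1) = 0.2764, weight P(X=1) = 15/28
H(Y|X) = 0.2824 dits

H(X) + H(Y|X) = 0.2999 + 0.2824 = 0.5824 dits

Both sides equal 0.5824 dits. ✓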